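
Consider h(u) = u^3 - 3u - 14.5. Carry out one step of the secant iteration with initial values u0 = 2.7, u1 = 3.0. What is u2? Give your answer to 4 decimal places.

h(2.7) = -2.917000, h(3.0) = 3.500000
u2 = 3.000000 − 3.500000·(3.000000 − 2.700000) / (3.500000 − (-2.917000)) = 3.000000 − (1.050000)/(6.417000) = 2.836372

2.8364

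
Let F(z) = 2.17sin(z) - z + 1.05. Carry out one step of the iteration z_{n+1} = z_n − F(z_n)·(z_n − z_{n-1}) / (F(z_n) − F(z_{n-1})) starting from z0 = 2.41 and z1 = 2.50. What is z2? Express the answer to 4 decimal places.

F(2.41) = 0.089681, F(2.50) = -0.151315
z2 = 2.500000 − (-0.151315)·(2.500000 − 2.410000) / (-0.151315 − 0.089681) = 2.500000 − (-0.013618)/(-0.240996) = 2.443491

2.4435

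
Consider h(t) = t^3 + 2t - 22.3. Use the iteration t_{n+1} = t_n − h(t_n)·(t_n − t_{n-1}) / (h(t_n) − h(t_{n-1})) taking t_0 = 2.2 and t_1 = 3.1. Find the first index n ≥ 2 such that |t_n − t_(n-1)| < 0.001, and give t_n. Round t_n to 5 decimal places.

n = 5, t_n = 2.57847

h(2.2) = -7.2520000, h(3.1) = 13.6910000
t_2 = 3.1000000 − 13.6910000·(0.9000000)/(20.9430000) = 2.5116459;  |Δ| = 0.5883541
h(2.5116459) = -1.4323289
t_3 = 2.5116459 − (-1.4323289)·(-0.5883541)/(-15.1233289) = 2.5673689;  |Δ| = 0.0557230
h(2.5673689) = -0.2427514
t_4 = 2.5673689 − (-0.2427514)·(0.0557230)/(1.1895775) = 2.5787400;  |Δ| = 0.0113711
h(2.5787400) = 0.0058424
t_5 = 2.5787400 − 0.0058424·(0.0113711)/(0.2485937) = 2.5784727;  |Δ| = 0.0002672
|t_5 − t_4| = 0.0002672 < 0.001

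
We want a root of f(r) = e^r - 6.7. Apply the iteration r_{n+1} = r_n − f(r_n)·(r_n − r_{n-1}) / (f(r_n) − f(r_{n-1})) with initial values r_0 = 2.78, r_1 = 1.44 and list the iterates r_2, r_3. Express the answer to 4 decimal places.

1.7192, 1.9492

f(2.78) = 9.419021, f(1.44) = -2.479304
r_2 = 1.440000 − (-2.479304)·(1.440000 − 2.780000) / (-2.479304 − 9.419021) = 1.440000 − (3.322268)/(-11.898325) = 1.719221
f(1.719221) = -1.119818
r_3 = 1.719221 − (-1.119818)·(1.719221 − 1.440000) / (-1.119818 − (-2.479304)) = 1.719221 − (-0.312677)/(1.359487) = 1.949218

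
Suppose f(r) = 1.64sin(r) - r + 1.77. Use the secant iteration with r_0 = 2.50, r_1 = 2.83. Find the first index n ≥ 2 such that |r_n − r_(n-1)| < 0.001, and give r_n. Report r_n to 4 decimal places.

n = 4, r_n = 2.6064

f(2.50) = 0.251494, f(2.83) = -0.557217
r_2 = 2.830000 − (-0.557217)·(0.330000)/(-0.808711) = 2.602624;  |Δ| = 0.227376
f(2.602624) = 0.009108
r_3 = 2.602624 − 0.009108·(-0.227376)/(0.566325) = 2.606281;  |Δ| = 0.003657
f(2.606281) = 0.000299
r_4 = 2.606281 − 0.000299·(0.003657)/(-0.008809) = 2.606405;  |Δ| = 0.000124
|r_4 − r_3| = 0.000124 < 0.001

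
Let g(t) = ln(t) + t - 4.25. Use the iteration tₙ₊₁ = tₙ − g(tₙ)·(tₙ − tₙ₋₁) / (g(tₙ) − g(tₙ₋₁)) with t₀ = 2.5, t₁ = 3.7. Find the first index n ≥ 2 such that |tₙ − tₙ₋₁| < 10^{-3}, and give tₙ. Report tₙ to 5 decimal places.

g(2.5) = -0.8337093, g(3.7) = 0.7583328
t₂ = 3.7000000 − 0.7583328·(1.2000000)/(1.5920421) = 3.1284075;  |Δ| = 0.5715925
g(3.1284075) = 0.0189315
t₃ = 3.1284075 − 0.0189315·(-0.5715925)/(-0.7394013) = 3.1137725;  |Δ| = 0.0146350
g(3.1137725) = -0.0003925
t₄ = 3.1137725 − (-0.0003925)·(-0.0146350)/(-0.0193241) = 3.1140697;  |Δ| = 0.0002973
|t₄ − t₃| = 0.0002973 < 10^{-3}

n = 4, tₙ = 3.11407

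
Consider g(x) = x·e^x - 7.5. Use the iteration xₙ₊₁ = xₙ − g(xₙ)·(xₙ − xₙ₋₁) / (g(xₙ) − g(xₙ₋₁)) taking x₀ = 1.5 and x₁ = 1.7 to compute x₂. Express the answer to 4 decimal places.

1.5602

g(1.5) = -0.777466, g(1.7) = 1.805711
x₂ = 1.700000 − 1.805711·(1.700000 − 1.500000) / (1.805711 − (-0.777466)) = 1.700000 − (0.361142)/(2.583177) = 1.560195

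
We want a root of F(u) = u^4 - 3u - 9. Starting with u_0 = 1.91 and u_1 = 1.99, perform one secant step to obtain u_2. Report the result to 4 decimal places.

F(1.91) = -1.421366, F(1.99) = 0.712392
u_2 = 1.990000 − 0.712392·(1.990000 − 1.910000) / (0.712392 − (-1.421366)) = 1.990000 − (0.056991)/(2.133758) = 1.963291

1.9633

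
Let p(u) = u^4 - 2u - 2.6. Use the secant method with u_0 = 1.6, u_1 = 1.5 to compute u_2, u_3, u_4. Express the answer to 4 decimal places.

p(1.6) = 0.753600, p(1.5) = -0.537500
u_2 = 1.500000 − (-0.537500)·(1.500000 − 1.600000) / (-0.537500 − 0.753600) = 1.500000 − (0.053750)/(-1.291100) = 1.541631
p(1.541631) = -0.034908
u_3 = 1.541631 − (-0.034908)·(1.541631 − 1.500000) / (-0.034908 − (-0.537500)) = 1.541631 − (-0.001453)/(0.502592) = 1.544523
p(1.544523) = 0.001805
u_4 = 1.544523 − 0.001805·(1.544523 − 1.541631) / (0.001805 − (-0.034908)) = 1.544523 − (0.000005)/(0.036713) = 1.544381

1.5416, 1.5445, 1.5444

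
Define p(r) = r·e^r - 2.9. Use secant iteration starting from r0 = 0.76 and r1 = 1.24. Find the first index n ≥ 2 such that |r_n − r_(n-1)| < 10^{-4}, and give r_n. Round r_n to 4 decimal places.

p(0.76) = -1.274910, p(1.24) = 1.384961
r2 = 1.240000 − 1.384961·(0.480000)/(2.659871) = 0.990070;  |Δ| = 0.249930
p(0.990070) = -0.235302
r3 = 0.990070 − (-0.235302)·(-0.249930)/(-1.620263) = 1.026366;  |Δ| = 0.036296
p(1.026366) = -0.035509
r4 = 1.026366 − (-0.035509)·(0.036296)/(0.199793) = 1.032817;  |Δ| = 0.006451
p(1.032817) = 0.001149
r5 = 1.032817 − 0.001149·(0.006451)/(0.036658) = 1.032615;  |Δ| = 0.000202
p(1.032615) = -0.000005
r6 = 1.032615 − (-0.000005)·(-0.000202)/(-0.001155) = 1.032616;  |Δ| = 0.000001
|r6 − r5| = 0.000001 < 10^{-4}

n = 6, r_n = 1.0326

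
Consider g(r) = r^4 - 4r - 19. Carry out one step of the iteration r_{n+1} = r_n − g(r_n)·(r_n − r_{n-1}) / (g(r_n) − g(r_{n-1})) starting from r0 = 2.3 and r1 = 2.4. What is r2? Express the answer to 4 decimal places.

2.3045

g(2.3) = -0.215900, g(2.4) = 4.577600
r2 = 2.400000 − 4.577600·(2.400000 − 2.300000) / (4.577600 − (-0.215900)) = 2.400000 − (0.457760)/(4.793500) = 2.304504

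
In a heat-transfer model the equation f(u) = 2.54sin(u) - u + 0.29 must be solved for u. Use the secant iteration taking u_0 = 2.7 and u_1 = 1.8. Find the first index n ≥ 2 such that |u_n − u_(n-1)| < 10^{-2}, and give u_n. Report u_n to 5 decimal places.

f(2.7) = -1.3244551, f(1.8) = 0.9635730
u_2 = 1.8000000 − 0.9635730·(-0.9000000)/(2.2880281) = 2.1790232;  |Δ| = 0.3790232
f(2.1790232) = 0.1954596
u_3 = 2.1790232 − 0.1954596·(0.3790232)/(-0.7681134) = 2.2754721;  |Δ| = 0.0964489
f(2.2754721) = -0.0504452
u_4 = 2.2754721 − (-0.0504452)·(0.0964489)/(-0.2459048) = 2.2556865;  |Δ| = 0.0197856
f(2.2556865) = 0.0015145
u_5 = 2.2556865 − 0.0015145·(-0.0197856)/(0.0519597) = 2.2562632;  |Δ| = 0.0005767
|u_5 − u_4| = 0.0005767 < 10^{-2}

n = 5, u_n = 2.25626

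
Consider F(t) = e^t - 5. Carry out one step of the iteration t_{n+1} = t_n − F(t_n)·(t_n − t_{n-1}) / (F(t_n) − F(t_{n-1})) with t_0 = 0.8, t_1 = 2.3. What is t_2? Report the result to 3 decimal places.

F(0.8) = -2.77446, F(2.3) = 4.97418
t_2 = 2.30000 − 4.97418·(2.30000 − 0.80000) / (4.97418 − (-2.77446)) = 2.30000 − (7.46127)/(7.74864) = 1.33709

1.337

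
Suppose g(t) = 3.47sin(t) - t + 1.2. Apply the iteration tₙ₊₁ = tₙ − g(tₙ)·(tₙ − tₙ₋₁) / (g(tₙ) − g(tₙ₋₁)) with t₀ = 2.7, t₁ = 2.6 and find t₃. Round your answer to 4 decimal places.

g(2.7) = -0.016992, g(2.6) = 0.388790
t₂ = 2.600000 − 0.388790·(2.600000 − 2.700000) / (0.388790 − (-0.016992)) = 2.600000 − (-0.038879)/(0.405782) = 2.695813
g(2.695813) = 0.000319
t₃ = 2.695813 − 0.000319·(2.695813 − 2.600000) / (0.000319 − 0.388790) = 2.695813 − (0.000031)/(-0.388471) = 2.695891

2.6959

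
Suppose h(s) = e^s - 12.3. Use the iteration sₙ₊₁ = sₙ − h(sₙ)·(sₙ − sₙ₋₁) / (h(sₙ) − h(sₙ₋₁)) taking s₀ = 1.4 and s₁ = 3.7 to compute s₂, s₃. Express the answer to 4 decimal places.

h(1.4) = -8.244800, h(3.7) = 28.147304
s₂ = 3.700000 − 28.147304·(3.700000 − 1.400000) / (28.147304 − (-8.244800)) = 3.700000 − (64.738800)/(36.392104) = 1.921076
h(1.921076) = -5.471701
s₃ = 1.921076 − (-5.471701)·(1.921076 − 3.700000) / (-5.471701 − 28.147304) = 1.921076 − (9.733741)/(-33.619005) = 2.210607

1.9211, 2.2106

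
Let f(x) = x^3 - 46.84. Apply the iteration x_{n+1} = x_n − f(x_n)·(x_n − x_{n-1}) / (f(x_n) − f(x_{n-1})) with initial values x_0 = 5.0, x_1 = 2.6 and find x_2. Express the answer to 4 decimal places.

f(5.0) = 78.160000, f(2.6) = -29.264000
x_2 = 2.600000 − (-29.264000)·(2.600000 − 5.000000) / (-29.264000 − 78.160000) = 2.600000 − (70.233600)/(-107.424000) = 3.253798

3.2538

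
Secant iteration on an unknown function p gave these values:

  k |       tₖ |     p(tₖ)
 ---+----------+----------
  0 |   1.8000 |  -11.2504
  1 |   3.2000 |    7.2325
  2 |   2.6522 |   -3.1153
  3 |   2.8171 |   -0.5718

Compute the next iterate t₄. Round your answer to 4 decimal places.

t₄ = 2.8171 − (-0.5718)·(2.8171 − 2.6522) / (-0.5718 − (-3.1153))
   = 2.8171 − (-0.094290)/(2.543500) = 2.854171

2.8542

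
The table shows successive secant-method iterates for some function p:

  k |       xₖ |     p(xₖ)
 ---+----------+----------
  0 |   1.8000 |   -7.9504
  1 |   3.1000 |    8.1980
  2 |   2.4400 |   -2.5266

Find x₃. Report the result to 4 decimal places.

2.5955

x₃ = 2.4400 − (-2.5266)·(2.4400 − 3.1000) / (-2.5266 − 8.1980)
   = 2.4400 − (1.667556)/(-10.724600) = 2.595489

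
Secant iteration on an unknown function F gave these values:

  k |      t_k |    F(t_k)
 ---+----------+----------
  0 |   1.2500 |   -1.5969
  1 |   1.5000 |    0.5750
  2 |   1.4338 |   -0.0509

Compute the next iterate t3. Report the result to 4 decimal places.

t3 = 1.4338 − (-0.0509)·(1.4338 − 1.5000) / (-0.0509 − 0.5750)
   = 1.4338 − (0.003370)/(-0.625900) = 1.439184

1.4392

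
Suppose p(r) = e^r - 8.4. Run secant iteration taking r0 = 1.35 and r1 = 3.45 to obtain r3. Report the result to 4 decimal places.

1.8940

p(1.35) = -4.542574, p(3.45) = 23.100392
r2 = 3.450000 − 23.100392·(3.450000 − 1.350000) / (23.100392 − (-4.542574)) = 3.450000 − (48.510824)/(27.642967) = 1.695093
p(1.695093) = -2.952845
r3 = 1.695093 − (-2.952845)·(1.695093 − 3.450000) / (-2.952845 − 23.100392) = 1.695093 − (5.181967)/(-26.053237) = 1.893993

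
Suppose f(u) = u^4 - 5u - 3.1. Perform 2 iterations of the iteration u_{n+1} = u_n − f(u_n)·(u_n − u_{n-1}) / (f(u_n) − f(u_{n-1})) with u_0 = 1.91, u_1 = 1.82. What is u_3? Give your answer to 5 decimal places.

1.88048

f(1.91) = 0.6586336, f(1.82) = -1.2280062
u_2 = 1.8200000 − (-1.2280062)·(1.8200000 − 1.9100000) / (-1.2280062 − 0.6586336) = 1.8200000 − (0.1105206)/(-1.8866398) = 1.8785806
f(1.8785806) = -0.0386020
u_3 = 1.8785806 − (-0.0386020)·(1.8785806 − 1.8200000) / (-0.0386020 − (-1.2280062)) = 1.8785806 − (-0.0022613)/(1.1894043) = 1.8804819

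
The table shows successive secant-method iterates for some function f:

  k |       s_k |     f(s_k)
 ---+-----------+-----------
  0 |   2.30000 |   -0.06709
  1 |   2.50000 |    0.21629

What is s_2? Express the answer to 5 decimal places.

s_2 = 2.50000 − 0.21629·(2.50000 − 2.30000) / (0.21629 − (-0.06709))
   = 2.50000 − (0.0432580)/(0.2833800) = 2.3473498

2.34735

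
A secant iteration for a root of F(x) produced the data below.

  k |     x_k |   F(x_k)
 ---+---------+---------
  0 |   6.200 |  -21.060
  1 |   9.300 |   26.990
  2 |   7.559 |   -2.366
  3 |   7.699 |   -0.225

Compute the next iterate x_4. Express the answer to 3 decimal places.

x_4 = 7.699 − (-0.225)·(7.699 − 7.559) / (-0.225 − (-2.366))
   = 7.699 − (-0.03150)/(2.14100) = 7.71371

7.714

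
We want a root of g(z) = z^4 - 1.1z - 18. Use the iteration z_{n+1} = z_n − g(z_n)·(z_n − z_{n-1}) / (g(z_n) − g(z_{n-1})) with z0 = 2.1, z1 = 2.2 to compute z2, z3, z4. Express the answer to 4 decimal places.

g(2.1) = -0.861900, g(2.2) = 3.005600
z2 = 2.200000 − 3.005600·(2.200000 − 2.100000) / (3.005600 − (-0.861900)) = 2.200000 − (0.300560)/(3.867500) = 2.122286
g(2.122286) = -0.047628
z3 = 2.122286 − (-0.047628)·(2.122286 − 2.200000) / (-0.047628 − 3.005600) = 2.122286 − (0.003701)/(-3.053228) = 2.123498
g(2.123498) = -0.002569
z4 = 2.123498 − (-0.002569)·(2.123498 − 2.122286) / (-0.002569 − (-0.047628)) = 2.123498 − (-0.000003)/(0.045059) = 2.123567

2.1223, 2.1235, 2.1236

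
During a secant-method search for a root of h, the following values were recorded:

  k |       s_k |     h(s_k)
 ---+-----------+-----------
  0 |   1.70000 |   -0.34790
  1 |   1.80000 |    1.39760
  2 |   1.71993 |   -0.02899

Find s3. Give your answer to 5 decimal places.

1.72156

s3 = 1.71993 − (-0.02899)·(1.71993 − 1.80000) / (-0.02899 − 1.39760)
   = 1.71993 − (0.0023212)/(-1.4265900) = 1.7215571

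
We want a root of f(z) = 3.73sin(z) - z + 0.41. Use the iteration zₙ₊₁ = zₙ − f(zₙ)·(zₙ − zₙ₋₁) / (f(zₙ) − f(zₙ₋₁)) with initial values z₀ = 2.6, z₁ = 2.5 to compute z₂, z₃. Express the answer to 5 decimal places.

f(2.6) = -0.2671799, f(2.5) = 0.1423011
z₂ = 2.5000000 − 0.1423011·(2.5000000 − 2.6000000) / (0.1423011 − (-0.2671799)) = 2.5000000 − (-0.0142301)/(0.4094810) = 2.5347516
f(2.5347516) = 0.0023757
z₃ = 2.5347516 − 0.0023757·(2.5347516 − 2.5000000) / (0.0023757 − 0.1423011) = 2.5347516 − (0.0000826)/(-0.1399254) = 2.5353416

2.53475, 2.53534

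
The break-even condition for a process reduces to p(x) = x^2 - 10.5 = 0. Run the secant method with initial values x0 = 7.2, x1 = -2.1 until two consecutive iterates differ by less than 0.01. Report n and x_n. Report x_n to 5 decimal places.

n = 7, x_n = -3.24034

p(7.2) = 41.3400000, p(-2.1) = -6.0900000
x2 = -2.1000000 − (-6.0900000)·(-9.3000000)/(-47.4300000) = -0.9058824;  |Δ| = 1.1941176
p(-0.9058824) = -9.6793772
x3 = -0.9058824 − (-9.6793772)·(1.1941176)/(-3.5893772) = -4.1260274;  |Δ| = 3.2201450
p(-4.1260274) = 6.5241021
x4 = -4.1260274 − 6.5241021·(-3.2201450)/(16.2034792) = -2.8294815;  |Δ| = 1.2965459
p(-2.8294815) = -2.4940346
x5 = -2.8294815 − (-2.4940346)·(1.2965459)/(-9.0181367) = -3.1880512;  |Δ| = 0.3585697
p(-3.1880512) = -0.3363298
x6 = -3.1880512 − (-0.3363298)·(-0.3585697)/(2.1577048) = -3.2439428;  |Δ| = 0.0558917
p(-3.2439428) = 0.0231649
x7 = -3.2439428 − 0.0231649·(-0.0558917)/(0.3594948) = -3.2403413;  |Δ| = 0.0036015
|x7 − x6| = 0.0036015 < 0.01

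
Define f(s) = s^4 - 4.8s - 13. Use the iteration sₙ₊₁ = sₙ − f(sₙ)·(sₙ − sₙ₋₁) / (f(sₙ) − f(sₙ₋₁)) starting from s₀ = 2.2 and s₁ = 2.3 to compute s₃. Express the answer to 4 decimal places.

f(2.2) = -0.134400, f(2.3) = 3.944100
s₂ = 2.300000 − 3.944100·(2.300000 − 2.200000) / (3.944100 − (-0.134400)) = 2.300000 − (0.394410)/(4.078500) = 2.203295
f(2.203295) = -0.009547
s₃ = 2.203295 − (-0.009547)·(2.203295 − 2.300000) / (-0.009547 − 3.944100) = 2.203295 − (0.000923)/(-3.953647) = 2.203529

2.2035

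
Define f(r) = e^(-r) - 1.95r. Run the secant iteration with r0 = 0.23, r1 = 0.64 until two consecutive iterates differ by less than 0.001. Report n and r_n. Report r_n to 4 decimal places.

n = 4, r_n = 0.3584

f(0.23) = 0.346034, f(0.64) = -0.720708
r2 = 0.640000 − (-0.720708)·(0.410000)/(-1.066741) = 0.362997;  |Δ| = 0.277003
f(0.362997) = -0.012257
r3 = 0.362997 − (-0.012257)·(-0.277003)/(0.708451) = 0.358205;  |Δ| = 0.004792
f(0.358205) = 0.000430
r4 = 0.358205 − 0.000430·(-0.004792)/(0.012686) = 0.358367;  |Δ| = 0.000162
|r4 − r3| = 0.000162 < 0.001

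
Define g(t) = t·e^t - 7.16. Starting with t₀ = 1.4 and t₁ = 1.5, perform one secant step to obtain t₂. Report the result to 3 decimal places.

1.542

g(1.4) = -1.48272, g(1.5) = -0.43747
t₂ = 1.50000 − (-0.43747)·(1.50000 − 1.40000) / (-0.43747 − (-1.48272)) = 1.50000 − (-0.04375)/(1.04525) = 1.54185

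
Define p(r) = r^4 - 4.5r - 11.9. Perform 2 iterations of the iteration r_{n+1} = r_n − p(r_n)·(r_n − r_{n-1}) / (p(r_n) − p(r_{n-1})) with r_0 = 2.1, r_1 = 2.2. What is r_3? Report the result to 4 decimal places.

2.1558

p(2.1) = -1.901900, p(2.2) = 1.625600
r_2 = 2.200000 − 1.625600·(2.200000 − 2.100000) / (1.625600 − (-1.901900)) = 2.200000 − (0.162560)/(3.527500) = 2.153916
p(2.153916) = -0.069002
r_3 = 2.153916 − (-0.069002)·(2.153916 − 2.200000) / (-0.069002 − 1.625600) = 2.153916 − (0.003180)/(-1.694602) = 2.155793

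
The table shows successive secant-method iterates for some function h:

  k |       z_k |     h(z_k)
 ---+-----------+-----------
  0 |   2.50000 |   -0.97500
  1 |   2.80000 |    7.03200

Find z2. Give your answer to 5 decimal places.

z2 = 2.80000 − 7.03200·(2.80000 − 2.50000) / (7.03200 − (-0.97500))
   = 2.80000 − (2.1096000)/(8.0070000) = 2.5365305

2.53653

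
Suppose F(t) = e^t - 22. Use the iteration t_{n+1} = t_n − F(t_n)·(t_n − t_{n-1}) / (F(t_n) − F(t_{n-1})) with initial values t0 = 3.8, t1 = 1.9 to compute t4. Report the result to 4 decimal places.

3.0198

F(3.8) = 22.701184, F(1.9) = -15.314106
t2 = 1.900000 − (-15.314106)·(1.900000 − 3.800000) / (-15.314106 − 22.701184) = 1.900000 − (29.096801)/(-38.015290) = 2.665397
F(2.665397) = -7.626341
t3 = 2.665397 − (-7.626341)·(2.665397 − 1.900000) / (-7.626341 − (-15.314106)) = 2.665397 − (-5.837181)/(7.687765) = 3.424679
F(3.424679) = 8.712791
t4 = 3.424679 − 8.712791·(3.424679 − 2.665397) / (8.712791 − (-7.626341)) = 3.424679 − (6.615465)/(16.339132) = 3.019795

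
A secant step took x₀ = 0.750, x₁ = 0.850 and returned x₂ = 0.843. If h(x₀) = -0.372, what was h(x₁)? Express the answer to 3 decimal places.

0.028

The secant line through (0.750, -0.372) and (0.850, h(x₁)) crosses zero at x₂ = 0.843.
So (0.750, -0.372), (0.850, h(x₁)), (0.843, 0) are collinear:
h(x₁) = -0.372 · (0.850 − 0.843) / (0.750 − 0.843) = -0.372 · (0.00700)/(-0.09300) = 0.02800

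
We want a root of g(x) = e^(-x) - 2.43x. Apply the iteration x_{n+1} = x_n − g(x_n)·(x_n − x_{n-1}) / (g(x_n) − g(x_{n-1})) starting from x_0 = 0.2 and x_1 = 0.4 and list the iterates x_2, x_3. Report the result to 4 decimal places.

g(0.2) = 0.332731, g(0.4) = -0.301680
x_2 = 0.400000 − (-0.301680)·(0.400000 − 0.200000) / (-0.301680 − 0.332731) = 0.400000 − (-0.060336)/(-0.634411) = 0.304894
g(0.304894) = -0.003692
x_3 = 0.304894 − (-0.003692)·(0.304894 − 0.400000) / (-0.003692 − (-0.301680)) = 0.304894 − (0.000351)/(0.297988) = 0.303716

0.3049, 0.3037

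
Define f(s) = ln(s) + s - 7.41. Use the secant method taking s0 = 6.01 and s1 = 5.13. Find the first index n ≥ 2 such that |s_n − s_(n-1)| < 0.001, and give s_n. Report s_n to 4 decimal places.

f(6.01) = 0.393425, f(5.13) = -0.644894
s2 = 5.130000 − (-0.644894)·(-0.880000)/(-1.038319) = 5.676563;  |Δ| = 0.546563
f(5.676563) = 0.002909
s3 = 5.676563 − 0.002909·(0.546563)/(0.647804) = 5.674109;  |Δ| = 0.002455
f(5.674109) = 0.000022
s4 = 5.674109 − 0.000022·(-0.002455)/(-0.002887) = 5.674090;  |Δ| = 0.000019
|s4 − s3| = 0.000019 < 0.001

n = 4, s_n = 5.6741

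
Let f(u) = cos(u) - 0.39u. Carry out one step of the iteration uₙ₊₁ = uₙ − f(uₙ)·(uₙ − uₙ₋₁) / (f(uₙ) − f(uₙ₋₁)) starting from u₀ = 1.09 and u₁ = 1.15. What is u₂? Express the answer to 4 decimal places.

f(1.09) = 0.037385, f(1.15) = -0.040013
u₂ = 1.150000 − (-0.040013)·(1.150000 − 1.090000) / (-0.040013 − 0.037385) = 1.150000 − (-0.002401)/(-0.077398) = 1.118982

1.1190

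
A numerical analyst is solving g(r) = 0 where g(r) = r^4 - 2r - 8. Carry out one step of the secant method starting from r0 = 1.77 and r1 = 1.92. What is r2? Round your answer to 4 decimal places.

1.8445

g(1.77) = -1.724938, g(1.92) = 1.749545
r2 = 1.920000 − 1.749545·(1.920000 − 1.770000) / (1.749545 − (-1.724938)) = 1.920000 − (0.262432)/(3.474483) = 1.844469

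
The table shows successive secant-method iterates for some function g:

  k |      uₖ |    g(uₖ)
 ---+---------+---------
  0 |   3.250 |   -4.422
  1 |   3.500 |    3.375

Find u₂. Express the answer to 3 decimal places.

3.392

u₂ = 3.500 − 3.375·(3.500 − 3.250) / (3.375 − (-4.422))
   = 3.500 − (0.84375)/(7.79700) = 3.39179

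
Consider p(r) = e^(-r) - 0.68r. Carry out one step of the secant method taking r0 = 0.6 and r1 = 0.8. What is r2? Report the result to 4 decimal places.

0.7196

p(0.6) = 0.140812, p(0.8) = -0.094671
r2 = 0.800000 − (-0.094671)·(0.800000 − 0.600000) / (-0.094671 − 0.140812) = 0.800000 − (-0.018934)/(-0.235483) = 0.719594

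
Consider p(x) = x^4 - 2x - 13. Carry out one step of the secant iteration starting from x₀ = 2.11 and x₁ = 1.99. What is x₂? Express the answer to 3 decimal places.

2.030

p(2.11) = 2.60119, p(1.99) = -1.29761
x₂ = 1.99000 − (-1.29761)·(1.99000 − 2.11000) / (-1.29761 − 2.60119) = 1.99000 − (0.15571)/(-3.89880) = 2.02994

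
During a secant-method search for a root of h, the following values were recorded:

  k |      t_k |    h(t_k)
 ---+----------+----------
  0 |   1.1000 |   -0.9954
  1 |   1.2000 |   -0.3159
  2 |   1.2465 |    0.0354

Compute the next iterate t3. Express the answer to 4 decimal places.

t3 = 1.2465 − 0.0354·(1.2465 − 1.2000) / (0.0354 − (-0.3159))
   = 1.2465 − (0.001646)/(0.351300) = 1.241814

1.2418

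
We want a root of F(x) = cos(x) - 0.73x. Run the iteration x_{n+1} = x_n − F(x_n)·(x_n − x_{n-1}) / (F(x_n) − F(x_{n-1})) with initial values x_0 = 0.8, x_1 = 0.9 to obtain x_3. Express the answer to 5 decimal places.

0.87650

F(0.8) = 0.1127067, F(0.9) = -0.0353900
x_2 = 0.9000000 − (-0.0353900)·(0.9000000 − 0.8000000) / (-0.0353900 − 0.1127067) = 0.9000000 − (-0.0035390)/(-0.1480967) = 0.8761034
F(0.8761034) = 0.0005940
x_3 = 0.8761034 − 0.0005940·(0.8761034 − 0.9000000) / (0.0005940 − (-0.0353900)) = 0.8761034 − (-0.0000142)/(0.0359841) = 0.8764979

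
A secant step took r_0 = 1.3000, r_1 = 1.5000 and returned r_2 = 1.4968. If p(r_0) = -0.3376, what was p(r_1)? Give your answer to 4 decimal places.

0.0055

The secant line through (1.3000, -0.3376) and (1.5000, p(r_1)) crosses zero at r_2 = 1.4968.
So (1.3000, -0.3376), (1.5000, p(r_1)), (1.4968, 0) are collinear:
p(r_1) = -0.3376 · (1.5000 − 1.4968) / (1.3000 − 1.4968) = -0.3376 · (0.003200)/(-0.196800) = 0.005489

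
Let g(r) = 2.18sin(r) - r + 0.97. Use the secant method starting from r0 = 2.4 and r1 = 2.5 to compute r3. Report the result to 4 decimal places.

g(2.4) = 0.042510, g(2.5) = -0.225331
r2 = 2.500000 − (-0.225331)·(2.500000 − 2.400000) / (-0.225331 − 0.042510) = 2.500000 − (-0.022533)/(-0.267840) = 2.415871
g(2.415871) = 0.000941
r3 = 2.415871 − 0.000941·(2.415871 − 2.500000) / (0.000941 − (-0.225331)) = 2.415871 − (-0.000079)/(0.226271) = 2.416221

2.4162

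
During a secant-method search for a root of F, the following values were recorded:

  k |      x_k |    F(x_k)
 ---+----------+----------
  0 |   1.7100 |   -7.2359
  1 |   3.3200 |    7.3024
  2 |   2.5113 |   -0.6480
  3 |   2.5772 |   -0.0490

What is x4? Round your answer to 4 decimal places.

x4 = 2.5772 − (-0.0490)·(2.5772 − 2.5113) / (-0.0490 − (-0.6480))
   = 2.5772 − (-0.003229)/(0.599000) = 2.582591

2.5826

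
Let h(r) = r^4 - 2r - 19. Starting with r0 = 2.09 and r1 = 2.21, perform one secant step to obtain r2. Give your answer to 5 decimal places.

h(2.09) = -4.0997024, h(2.21) = 0.4344328
r2 = 2.2100000 − 0.4344328·(2.2100000 − 2.0900000) / (0.4344328 − (-4.0997024)) = 2.2100000 − (0.0521319)/(4.5341352) = 2.1985023

2.19850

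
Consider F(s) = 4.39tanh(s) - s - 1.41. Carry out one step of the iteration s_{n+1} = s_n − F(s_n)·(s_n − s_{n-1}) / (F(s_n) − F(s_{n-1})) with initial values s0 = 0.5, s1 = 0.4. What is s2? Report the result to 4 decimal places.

F(0.5) = 0.118694, F(0.4) = -0.142024
s2 = 0.400000 − (-0.142024)·(0.400000 − 0.500000) / (-0.142024 − 0.118694) = 0.400000 − (0.014202)/(-0.260718) = 0.454474

0.4545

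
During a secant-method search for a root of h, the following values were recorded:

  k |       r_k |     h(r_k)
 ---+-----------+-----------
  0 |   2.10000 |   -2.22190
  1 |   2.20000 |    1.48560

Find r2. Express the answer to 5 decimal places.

2.15993

r2 = 2.20000 − 1.48560·(2.20000 − 2.10000) / (1.48560 − (-2.22190))
   = 2.20000 − (0.1485600)/(3.7075000) = 2.1599299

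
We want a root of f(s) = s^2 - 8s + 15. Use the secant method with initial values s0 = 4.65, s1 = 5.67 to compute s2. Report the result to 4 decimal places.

f(4.65) = -0.577500, f(5.67) = 1.788900
s2 = 5.670000 − 1.788900·(5.670000 − 4.650000) / (1.788900 − (-0.577500)) = 5.670000 − (1.824678)/(2.366400) = 4.898922

4.8989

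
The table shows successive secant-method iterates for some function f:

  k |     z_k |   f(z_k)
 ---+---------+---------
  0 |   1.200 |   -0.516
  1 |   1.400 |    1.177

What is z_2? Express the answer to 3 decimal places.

z_2 = 1.400 − 1.177·(1.400 − 1.200) / (1.177 − (-0.516))
   = 1.400 − (0.23540)/(1.69300) = 1.26096

1.261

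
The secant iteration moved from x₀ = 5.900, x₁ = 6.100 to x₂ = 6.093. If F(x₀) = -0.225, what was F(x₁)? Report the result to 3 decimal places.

The secant line through (5.900, -0.225) and (6.100, F(x₁)) crosses zero at x₂ = 6.093.
So (5.900, -0.225), (6.100, F(x₁)), (6.093, 0) are collinear:
F(x₁) = -0.225 · (6.100 − 6.093) / (5.900 − 6.093) = -0.225 · (0.00700)/(-0.19300) = 0.00816

0.008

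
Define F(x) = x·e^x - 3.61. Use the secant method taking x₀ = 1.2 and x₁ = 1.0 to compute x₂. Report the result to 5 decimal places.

1.14089

F(1.2) = 0.3741403, F(1.0) = -0.8917182
x₂ = 1.0000000 − (-0.8917182)·(1.0000000 − 1.2000000) / (-0.8917182 − 0.3741403) = 1.0000000 − (0.1783436)/(-1.2658585) = 1.1408875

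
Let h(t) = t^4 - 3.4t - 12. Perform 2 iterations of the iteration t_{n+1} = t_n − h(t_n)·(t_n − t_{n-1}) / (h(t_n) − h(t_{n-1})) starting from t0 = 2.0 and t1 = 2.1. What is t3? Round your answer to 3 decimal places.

2.091

h(2.0) = -2.80000, h(2.1) = 0.30810
t2 = 2.10000 − 0.30810·(2.10000 − 2.00000) / (0.30810 − (-2.80000)) = 2.10000 − (0.03081)/(3.10810) = 2.09009
h(2.09009) = -0.02281
t3 = 2.09009 − (-0.02281)·(2.09009 − 2.10000) / (-0.02281 − 0.30810) = 2.09009 − (0.00023)/(-0.33091) = 2.09077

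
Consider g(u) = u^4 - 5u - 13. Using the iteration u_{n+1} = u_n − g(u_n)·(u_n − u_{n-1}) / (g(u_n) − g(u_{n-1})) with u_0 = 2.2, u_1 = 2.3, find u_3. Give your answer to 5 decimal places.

g(2.2) = -0.5744000, g(2.3) = 3.4841000
u_2 = 2.3000000 − 3.4841000·(2.3000000 − 2.2000000) / (3.4841000 − (-0.5744000)) = 2.3000000 − (0.3484100)/(4.0585000) = 2.2141530
g(2.2141530) = -0.0365180
u_3 = 2.2141530 − (-0.0365180)·(2.2141530 − 2.3000000) / (-0.0365180 − 3.4841000) = 2.2141530 − (0.0031350)/(-3.5206180) = 2.2150435

2.21504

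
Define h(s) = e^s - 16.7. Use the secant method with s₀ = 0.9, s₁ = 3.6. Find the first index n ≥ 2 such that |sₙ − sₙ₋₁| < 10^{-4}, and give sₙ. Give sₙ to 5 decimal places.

n = 8, sₙ = 2.81541

h(0.9) = -14.2403969, h(3.6) = 19.8982344
s₂ = 3.6000000 − 19.8982344·(2.7000000)/(34.1386313) = 2.0262628;  |Δ| = 1.5737372
h(2.0262628) = -9.1143157
s₃ = 2.0262628 − (-9.1143157)·(-1.5737372)/(-29.0125501) = 2.5206536;  |Δ| = 0.4943908
h(2.5206536) = -4.2632772
s₄ = 2.5206536 − (-4.2632772)·(0.4943908)/(4.8510385) = 2.9551430;  |Δ| = 0.4344894
h(2.9551430) = 2.5044696
s₅ = 2.9551430 − 2.5044696·(0.4344894)/(6.7677468) = 2.7943561;  |Δ| = 0.1607870
h(2.7943561) = -0.3479044
s₆ = 2.7943561 − (-0.3479044)·(-0.1607870)/(-2.8523739) = 2.8139673;  |Δ| = 0.0196112
h(2.8139673) = -0.0240549
s₇ = 2.8139673 − (-0.0240549)·(0.0196112)/(0.3238495) = 2.8154239;  |Δ| = 0.0014567
h(2.8154239) = 0.0002543
s₈ = 2.8154239 − 0.0002543·(0.0014567)/(0.0243092) = 2.8154087;  |Δ| = 0.0000152
|s₈ − s₇| = 0.0000152 < 10^{-4}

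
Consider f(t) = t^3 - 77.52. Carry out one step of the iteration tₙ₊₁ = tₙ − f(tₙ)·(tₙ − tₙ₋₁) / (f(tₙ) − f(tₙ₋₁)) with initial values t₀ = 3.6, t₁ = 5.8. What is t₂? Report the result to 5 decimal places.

f(3.6) = -30.8640000, f(5.8) = 117.5920000
t₂ = 5.8000000 − 117.5920000·(5.8000000 − 3.6000000) / (117.5920000 − (-30.8640000)) = 5.8000000 − (258.7024000)/(148.4560000) = 4.0573800

4.05738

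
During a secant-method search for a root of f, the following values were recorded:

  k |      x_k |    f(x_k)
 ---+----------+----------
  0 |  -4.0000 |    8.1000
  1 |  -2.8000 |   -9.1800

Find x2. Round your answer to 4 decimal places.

-3.4375

x2 = -2.8000 − (-9.1800)·(-2.8000 − (-4.0000)) / (-9.1800 − 8.1000)
   = -2.8000 − (-11.016000)/(-17.280000) = -3.437500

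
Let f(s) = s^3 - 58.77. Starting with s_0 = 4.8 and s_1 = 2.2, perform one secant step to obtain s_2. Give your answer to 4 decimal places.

f(4.8) = 51.822000, f(2.2) = -48.122000
s_2 = 2.200000 − (-48.122000)·(2.200000 − 4.800000) / (-48.122000 − 51.822000) = 2.200000 − (125.117200)/(-99.944000) = 3.451873

3.4519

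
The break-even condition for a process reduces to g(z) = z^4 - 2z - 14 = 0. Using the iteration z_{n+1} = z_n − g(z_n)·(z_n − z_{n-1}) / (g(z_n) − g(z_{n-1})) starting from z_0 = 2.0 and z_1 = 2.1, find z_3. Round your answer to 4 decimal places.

2.0633

g(2.0) = -2.000000, g(2.1) = 1.248100
z_2 = 2.100000 − 1.248100·(2.100000 − 2.000000) / (1.248100 − (-2.000000)) = 2.100000 − (0.124810)/(3.248100) = 2.061574
g(2.061574) = -0.059890
z_3 = 2.061574 − (-0.059890)·(2.061574 − 2.100000) / (-0.059890 − 1.248100) = 2.061574 − (0.002301)/(-1.307990) = 2.063334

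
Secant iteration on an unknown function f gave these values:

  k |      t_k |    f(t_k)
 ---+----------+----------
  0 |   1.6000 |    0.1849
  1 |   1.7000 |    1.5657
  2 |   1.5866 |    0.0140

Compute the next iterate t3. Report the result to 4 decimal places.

1.5856

t3 = 1.5866 − 0.0140·(1.5866 − 1.7000) / (0.0140 − 1.5657)
   = 1.5866 − (-0.001588)/(-1.551700) = 1.585577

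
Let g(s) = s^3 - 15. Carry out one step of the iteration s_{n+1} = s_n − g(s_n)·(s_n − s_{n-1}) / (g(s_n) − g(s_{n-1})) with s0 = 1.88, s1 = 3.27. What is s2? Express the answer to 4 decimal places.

g(1.88) = -8.355328, g(3.27) = 19.965783
s2 = 3.270000 − 19.965783·(3.270000 − 1.880000) / (19.965783 − (-8.355328)) = 3.270000 − (27.752438)/(28.321111) = 2.290079

2.2901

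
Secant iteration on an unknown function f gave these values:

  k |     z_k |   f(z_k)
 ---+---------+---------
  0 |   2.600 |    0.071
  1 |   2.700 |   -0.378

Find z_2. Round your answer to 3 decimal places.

2.616

z_2 = 2.700 − (-0.378)·(2.700 − 2.600) / (-0.378 − 0.071)
   = 2.700 − (-0.03780)/(-0.44900) = 2.61581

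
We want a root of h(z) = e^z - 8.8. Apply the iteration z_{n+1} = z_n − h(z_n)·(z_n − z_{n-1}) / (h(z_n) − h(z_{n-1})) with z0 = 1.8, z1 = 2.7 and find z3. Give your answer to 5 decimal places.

2.15182

h(1.8) = -2.7503525, h(2.7) = 6.0797317
z2 = 2.7000000 − 6.0797317·(2.7000000 − 1.8000000) / (6.0797317 − (-2.7503525)) = 2.7000000 − (5.4717586)/(8.8300843) = 2.0803277
h(2.0803277) = -0.7929075
z3 = 2.0803277 − (-0.7929075)·(2.0803277 − 2.7000000) / (-0.7929075 − 6.0797317) = 2.0803277 − (0.4913428)/(-6.8726393) = 2.1518203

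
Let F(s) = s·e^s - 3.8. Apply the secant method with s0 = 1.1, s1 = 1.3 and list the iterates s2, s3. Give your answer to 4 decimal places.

1.1676, 1.1737

F(1.1) = -0.495417, F(1.3) = 0.970086
s2 = 1.300000 − 0.970086·(1.300000 − 1.100000) / (0.970086 − (-0.495417)) = 1.300000 − (0.194017)/(1.465503) = 1.167611
F(1.167611) = -0.046946
s3 = 1.167611 − (-0.046946)·(1.167611 − 1.300000) / (-0.046946 − 0.970086) = 1.167611 − (0.006215)/(-1.017031) = 1.173722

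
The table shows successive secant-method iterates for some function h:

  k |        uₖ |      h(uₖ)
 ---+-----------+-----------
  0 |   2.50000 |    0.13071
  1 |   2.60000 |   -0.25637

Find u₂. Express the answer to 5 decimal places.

2.53377

u₂ = 2.60000 − (-0.25637)·(2.60000 − 2.50000) / (-0.25637 − 0.13071)
   = 2.60000 − (-0.0256370)/(-0.3870800) = 2.5337682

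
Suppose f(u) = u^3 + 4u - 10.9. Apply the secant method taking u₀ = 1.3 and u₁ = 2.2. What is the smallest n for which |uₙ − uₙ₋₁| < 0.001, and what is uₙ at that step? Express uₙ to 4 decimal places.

f(1.3) = -3.503000, f(2.2) = 8.548000
u₂ = 2.200000 − 8.548000·(0.900000)/(12.051000) = 1.561613;  |Δ| = 0.638387
f(1.561613) = -0.845342
u₃ = 1.561613 − (-0.845342)·(-0.638387)/(-9.393342) = 1.619064;  |Δ| = 0.057451
f(1.619064) = -0.179581
u₄ = 1.619064 − (-0.179581)·(0.057451)/(0.665761) = 1.634561;  |Δ| = 0.015497
f(1.634561) = 0.005443
u₅ = 1.634561 − 0.005443·(0.015497)/(0.185025) = 1.634105;  |Δ| = 0.000456
|u₅ − u₄| = 0.000456 < 0.001

n = 5, uₙ = 1.6341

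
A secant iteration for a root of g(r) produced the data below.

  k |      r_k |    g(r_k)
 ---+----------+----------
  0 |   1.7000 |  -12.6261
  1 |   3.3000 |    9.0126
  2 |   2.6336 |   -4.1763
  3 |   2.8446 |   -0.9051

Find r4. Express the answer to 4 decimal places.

2.9030

r4 = 2.8446 − (-0.9051)·(2.8446 − 2.6336) / (-0.9051 − (-4.1763))
   = 2.8446 − (-0.190976)/(3.271200) = 2.902981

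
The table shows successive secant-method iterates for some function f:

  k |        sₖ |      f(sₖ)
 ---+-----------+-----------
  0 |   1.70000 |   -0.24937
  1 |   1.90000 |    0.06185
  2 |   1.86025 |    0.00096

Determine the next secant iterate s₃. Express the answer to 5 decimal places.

s₃ = 1.86025 − 0.00096·(1.86025 − 1.90000) / (0.00096 − 0.06185)
   = 1.86025 − (-0.0000382)/(-0.0608900) = 1.8596233

1.85962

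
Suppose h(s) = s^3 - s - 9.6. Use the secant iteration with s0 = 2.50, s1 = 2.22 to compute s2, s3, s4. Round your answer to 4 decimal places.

h(2.50) = 3.525000, h(2.22) = -0.878952
s2 = 2.220000 − (-0.878952)·(2.220000 − 2.500000) / (-0.878952 − 3.525000) = 2.220000 − (0.246107)/(-4.403952) = 2.275883
h(2.275883) = -0.087619
s3 = 2.275883 − (-0.087619)·(2.275883 − 2.220000) / (-0.087619 − (-0.878952)) = 2.275883 − (-0.004896)/(0.791333) = 2.282071
h(2.282071) = 0.002603
s4 = 2.282071 − 0.002603·(2.282071 − 2.275883) / (0.002603 − (-0.087619)) = 2.282071 − (0.000016)/(0.090222) = 2.281892

2.2759, 2.2821, 2.2819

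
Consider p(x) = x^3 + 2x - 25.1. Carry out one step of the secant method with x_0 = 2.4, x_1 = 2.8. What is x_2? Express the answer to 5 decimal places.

p(2.4) = -6.4760000, p(2.8) = 2.4520000
x_2 = 2.8000000 − 2.4520000·(2.8000000 − 2.4000000) / (2.4520000 − (-6.4760000)) = 2.8000000 − (0.9808000)/(8.9280000) = 2.6901434

2.69014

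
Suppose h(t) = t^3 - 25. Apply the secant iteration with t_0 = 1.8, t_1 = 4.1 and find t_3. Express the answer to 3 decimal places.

h(1.8) = -19.16800, h(4.1) = 43.92100
t_2 = 4.10000 − 43.92100·(4.10000 − 1.80000) / (43.92100 − (-19.16800)) = 4.10000 − (101.01830)/(63.08900) = 2.49880
h(2.49880) = -9.39755
t_3 = 2.49880 − (-9.39755)·(2.49880 − 4.10000) / (-9.39755 − 43.92100) = 2.49880 − (15.04738)/(-53.31855) = 2.78101

2.781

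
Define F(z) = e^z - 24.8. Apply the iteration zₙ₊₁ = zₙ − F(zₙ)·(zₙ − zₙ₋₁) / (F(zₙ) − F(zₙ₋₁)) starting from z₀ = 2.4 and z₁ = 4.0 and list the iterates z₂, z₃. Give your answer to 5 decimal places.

2.90586, 3.10226

F(2.4) = -13.7768236, F(4.0) = 29.7981500
z₂ = 4.0000000 − 29.7981500·(4.0000000 − 2.4000000) / (29.7981500 − (-13.7768236)) = 4.0000000 − (47.6770401)/(43.5749737) = 2.9058619
F(2.9058619) = -6.5190072
z₃ = 2.9058619 − (-6.5190072)·(2.9058619 − 4.0000000) / (-6.5190072 − 29.7981500) = 2.9058619 − (7.1326944)/(-36.3171573) = 3.1022620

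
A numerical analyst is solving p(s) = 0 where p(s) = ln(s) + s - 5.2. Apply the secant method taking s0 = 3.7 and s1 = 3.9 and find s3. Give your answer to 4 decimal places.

p(3.7) = -0.191667, p(3.9) = 0.060977
s2 = 3.900000 − 0.060977·(3.900000 − 3.700000) / (0.060977 − (-0.191667)) = 3.900000 − (0.012195)/(0.252644) = 3.851729
p(3.851729) = 0.000251
s3 = 3.851729 − 0.000251·(3.851729 − 3.900000) / (0.000251 − 0.060977) = 3.851729 − (-0.000012)/(-0.060725) = 3.851529

3.8515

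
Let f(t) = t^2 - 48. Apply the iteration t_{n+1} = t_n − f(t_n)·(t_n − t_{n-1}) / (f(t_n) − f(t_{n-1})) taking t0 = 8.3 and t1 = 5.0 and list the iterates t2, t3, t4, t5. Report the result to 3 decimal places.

f(8.3) = 20.89000, f(5.0) = -23.00000
t2 = 5.00000 − (-23.00000)·(5.00000 − 8.30000) / (-23.00000 − 20.89000) = 5.00000 − (75.90000)/(-43.89000) = 6.72932
f(6.72932) = -2.71621
t3 = 6.72932 − (-2.71621)·(6.72932 − 5.00000) / (-2.71621 − (-23.00000)) = 6.72932 − (-4.69720)/(20.28379) = 6.96090
f(6.96090) = 0.45409
t4 = 6.96090 − 0.45409·(6.96090 − 6.72932) / (0.45409 − (-2.71621)) = 6.96090 − (0.10516)/(3.17030) = 6.92773
f(6.92773) = -0.00658
t5 = 6.92773 − (-0.00658)·(6.92773 − 6.96090) / (-0.00658 − 0.45409) = 6.92773 − (0.00022)/(-0.46067) = 6.92820

6.729, 6.961, 6.928, 6.928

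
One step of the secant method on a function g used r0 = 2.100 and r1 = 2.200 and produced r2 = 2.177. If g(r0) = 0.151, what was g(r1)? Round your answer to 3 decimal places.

-0.045

The secant line through (2.100, 0.151) and (2.200, g(r1)) crosses zero at r2 = 2.177.
So (2.100, 0.151), (2.200, g(r1)), (2.177, 0) are collinear:
g(r1) = 0.151 · (2.200 − 2.177) / (2.100 − 2.177) = 0.151 · (0.02300)/(-0.07700) = -0.04510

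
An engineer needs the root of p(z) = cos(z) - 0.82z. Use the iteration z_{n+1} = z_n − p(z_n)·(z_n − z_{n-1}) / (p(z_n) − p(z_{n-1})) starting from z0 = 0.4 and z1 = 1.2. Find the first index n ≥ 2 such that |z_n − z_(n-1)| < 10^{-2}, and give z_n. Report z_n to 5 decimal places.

n = 4, z_n = 0.82634

p(0.4) = 0.5930610, p(1.2) = -0.6216422
z2 = 1.2000000 − (-0.6216422)·(0.8000000)/(-1.2147032) = 0.7905882;  |Δ| = 0.4094118
p(0.7905882) = 0.0551450
z3 = 0.7905882 − 0.0551450·(-0.4094118)/(0.6767872) = 0.8239473;  |Δ| = 0.0333591
p(0.8239473) = 0.0036930
z4 = 0.8239473 − 0.0036930·(0.0333591)/(-0.0514520) = 0.8263417;  |Δ| = 0.0023944
|z4 − z3| = 0.0023944 < 10^{-2}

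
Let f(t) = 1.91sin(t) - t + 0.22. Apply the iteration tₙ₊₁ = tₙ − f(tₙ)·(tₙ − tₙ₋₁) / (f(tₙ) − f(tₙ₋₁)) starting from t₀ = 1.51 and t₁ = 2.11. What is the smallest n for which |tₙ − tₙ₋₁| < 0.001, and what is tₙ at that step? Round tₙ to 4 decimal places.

f(1.51) = 0.616471, f(2.11) = -0.250995
t₂ = 2.110000 − (-0.250995)·(0.600000)/(-0.867466) = 1.936394;  |Δ| = 0.173606
f(1.936394) = 0.067374
t₃ = 1.936394 − 0.067374·(-0.173606)/(0.318369) = 1.973133;  |Δ| = 0.036739
f(1.973133) = 0.004350
t₄ = 1.973133 − 0.004350·(0.036739)/(-0.063024) = 1.975669;  |Δ| = 0.002536
f(1.975669) = -0.000088
t₅ = 1.975669 − (-0.000088)·(0.002536)/(-0.004438) = 1.975619;  |Δ| = 0.000050
|t₅ − t₄| = 0.000050 < 0.001

n = 5, tₙ = 1.9756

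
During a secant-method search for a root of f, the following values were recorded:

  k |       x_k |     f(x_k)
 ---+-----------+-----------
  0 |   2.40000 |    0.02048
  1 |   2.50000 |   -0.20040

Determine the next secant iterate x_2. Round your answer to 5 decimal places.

2.40927

x_2 = 2.50000 − (-0.20040)·(2.50000 − 2.40000) / (-0.20040 − 0.02048)
   = 2.50000 − (-0.0200400)/(-0.2208800) = 2.4092720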